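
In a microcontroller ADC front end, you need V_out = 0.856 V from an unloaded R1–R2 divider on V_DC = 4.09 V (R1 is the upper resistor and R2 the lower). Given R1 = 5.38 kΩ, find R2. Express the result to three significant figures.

R2 ≈ 1.42 kΩ

The divider ratio is R2/(R1+R2) = 0.856/4.09 = 0.2093.
R2 = R1 · 0.2093/(1 − 0.2093) = 1.424 kΩ.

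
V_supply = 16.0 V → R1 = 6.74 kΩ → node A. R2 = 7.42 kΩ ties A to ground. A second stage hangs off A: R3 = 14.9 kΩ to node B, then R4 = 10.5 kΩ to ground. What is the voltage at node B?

Looking into the second stage from A: R3 + R4 = 25.40 kΩ appears in parallel with R2.
Effective lower resistance at A: R2 ‖ 25.40 = 5.742 kΩ.
First divider: V_A = V_supply · 5.742/(6.74 + 5.742) = 7.361 V.
V_B = V_A × 0.4134 = 3.043 V.

V_B ≈ 3.04 V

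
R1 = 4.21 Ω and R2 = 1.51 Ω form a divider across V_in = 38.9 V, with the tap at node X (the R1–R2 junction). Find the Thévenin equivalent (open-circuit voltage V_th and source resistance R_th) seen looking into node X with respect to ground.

V_th ≈ 10.3 V, R_th ≈ 1.11 Ω

Open-circuit (no load on X): V_th = V_in · R2/(R1 + R2) = 38.9 × 1.51/(4.210 + 1.51) = 10.27 V.
Zeroing V_in shorts the top of R1 to ground, so R_th = R1 ‖ R2 = 1.111 Ω.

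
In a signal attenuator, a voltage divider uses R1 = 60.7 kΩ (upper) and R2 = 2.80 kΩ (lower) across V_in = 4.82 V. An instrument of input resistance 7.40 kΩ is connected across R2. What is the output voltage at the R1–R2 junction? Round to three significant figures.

First combine the lower leg with the load: R2 ‖ R_L = 2.031 kΩ.
Then V_out = V_in · R2'/(R1 + R2') = 4.82 × 2.031/62.73 = 0.1561 V.
(Unloaded it would be 0.213 V; the load pulls it down.)

V_out ≈ 0.156 V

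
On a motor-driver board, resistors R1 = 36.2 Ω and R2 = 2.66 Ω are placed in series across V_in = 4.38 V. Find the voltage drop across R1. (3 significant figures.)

Series total: ΣR = 36.2 + 2.66 = 38.86 Ω.
By the voltage-divider rule, V = 4.38 × 36.20/38.86 = 4.080 V.

V ≈ 4.08 V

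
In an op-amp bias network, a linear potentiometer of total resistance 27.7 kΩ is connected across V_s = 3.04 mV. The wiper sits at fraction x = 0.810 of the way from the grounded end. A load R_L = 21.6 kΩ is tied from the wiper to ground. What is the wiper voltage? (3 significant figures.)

V_out ≈ 2.06 mV

Lower segment x·R_p = 22.44 kΩ; upper segment (1−x)·R_p = 5.263 kΩ.
(x·R_p) ‖ R_L = 11.01 kΩ.
V_out = 3.04 × 11.01/(5.263 + 11.01) = 2.057 mV.
(Unloaded: V_out = x·V_s = 2.46 mV.)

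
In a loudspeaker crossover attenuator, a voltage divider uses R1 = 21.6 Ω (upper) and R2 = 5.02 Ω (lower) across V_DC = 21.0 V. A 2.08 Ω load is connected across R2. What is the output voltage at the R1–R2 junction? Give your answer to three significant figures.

V_out ≈ 1.34 V

The load sits in parallel with R2, giving an effective lower resistance R2' = R2·R_L/(R2+R_L) = 1.471 Ω.
Now apply the divider: V_out = 21.0 × 0.06375 = 1.339 V.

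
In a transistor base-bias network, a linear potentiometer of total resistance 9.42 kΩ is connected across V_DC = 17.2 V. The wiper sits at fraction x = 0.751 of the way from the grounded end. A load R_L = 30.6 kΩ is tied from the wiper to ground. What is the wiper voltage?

The pot divides into 2.346 kΩ above the wiper and 7.074 kΩ below.
Lower segment in parallel with the load: 7.074 ‖ 30.6 = 5.746 kΩ.
Loaded-divider output: V_out = 17.2 × 0.7101 = 12.21 V.

V_out ≈ 12.2 V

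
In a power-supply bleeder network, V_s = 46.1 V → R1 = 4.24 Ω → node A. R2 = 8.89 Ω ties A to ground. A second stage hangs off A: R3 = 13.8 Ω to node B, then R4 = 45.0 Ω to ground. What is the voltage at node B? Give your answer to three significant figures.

V_B ≈ 22.8 V

The second stage (R3 + R4 = 58.80 Ω) loads node A in parallel with R2.
R2 ‖ (R3+R4) = 7.722 Ω.
V_A = 46.1 × 7.722/(4.24 + 7.722) = 29.76 V.
Stage 2 is unloaded, so V_B = V_A · R4/(R3+R4) = 29.76 × 45.0/58.80 = 22.78 V.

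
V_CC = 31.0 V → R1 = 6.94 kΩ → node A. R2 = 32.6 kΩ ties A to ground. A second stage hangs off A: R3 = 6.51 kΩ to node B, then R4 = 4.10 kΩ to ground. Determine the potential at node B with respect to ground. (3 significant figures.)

Looking into the second stage from A: R3 + R4 = 10.61 kΩ appears in parallel with R2.
Effective lower resistance at A: R2 ‖ 10.61 = 8.005 kΩ.
First divider: V_A = V_CC · 8.005/(6.94 + 8.005) = 16.60 V.
Then the unloaded second divider: V_B = V_A × R4/(R3+R4) = 16.60 × 0.3864 = 6.416 V.

V_B ≈ 6.42 V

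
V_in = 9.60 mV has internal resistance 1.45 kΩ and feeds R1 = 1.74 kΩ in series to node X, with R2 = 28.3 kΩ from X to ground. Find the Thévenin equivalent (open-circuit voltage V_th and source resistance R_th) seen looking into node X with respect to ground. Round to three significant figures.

V_th ≈ 8.63 mV, R_th ≈ 2.87 kΩ

R1' = 1.45 + 1.74 = 3.190 kΩ (source resistance + R1).
Open-circuit (no load on X): V_th = V_in · R2/(R1' + R2) = 9.60 × 28.3/(3.190 + 28.3) = 8.628 mV.
Looking into X with the source shorted: R_th = R1'·R2/(R1'+R2) = 3.190 × 28.3/31.49 = 2.867 kΩ.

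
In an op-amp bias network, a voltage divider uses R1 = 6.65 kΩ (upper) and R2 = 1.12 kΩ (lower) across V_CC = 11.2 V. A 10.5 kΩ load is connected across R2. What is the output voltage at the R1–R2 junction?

V_out ≈ 1.48 V

R2 ‖ R_L = (1.12 × 10.5)/(1.12 + 10.5) = 1.012 kΩ.
Then V_out = V_CC · R2'/(R1 + R2') = 11.2 × 1.012/7.662 = 1.479 V.
(Unloaded it would be 1.61 V; the load pulls it down.)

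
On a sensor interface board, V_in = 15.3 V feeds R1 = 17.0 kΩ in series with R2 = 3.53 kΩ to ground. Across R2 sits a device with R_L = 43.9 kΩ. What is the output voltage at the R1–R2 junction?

V_out ≈ 2.47 V

First combine the lower leg with the load: R2 ‖ R_L = 3.267 kΩ.
Then V_out = V_in · R2'/(R1 + R2') = 15.3 × 3.267/20.27 = 2.467 V.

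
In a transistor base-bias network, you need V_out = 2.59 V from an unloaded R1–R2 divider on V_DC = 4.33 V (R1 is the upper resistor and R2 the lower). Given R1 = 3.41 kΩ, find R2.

The divider ratio is R2/(R1+R2) = 2.59/4.33 = 0.5982.
R2 = R1 · 0.5982/(1 − 0.5982) = 5.076 kΩ.

R2 ≈ 5.08 kΩ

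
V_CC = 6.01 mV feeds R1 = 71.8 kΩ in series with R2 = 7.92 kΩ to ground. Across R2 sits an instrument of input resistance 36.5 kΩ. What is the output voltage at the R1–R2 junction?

V_out ≈ 0.499 mV

The load sits in parallel with R2, giving an effective lower resistance R2' = R2·R_L/(R2+R_L) = 6.508 kΩ.
Then V_out = V_CC · R2'/(R1 + R2') = 6.01 × 6.508/78.31 = 0.4995 mV.
(Unloaded it would be 0.597 mV; the load pulls it down.)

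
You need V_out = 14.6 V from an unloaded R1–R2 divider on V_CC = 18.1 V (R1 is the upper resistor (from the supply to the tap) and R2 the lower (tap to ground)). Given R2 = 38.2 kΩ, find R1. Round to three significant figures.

The divider ratio is R2/(R1+R2) = 14.6/18.1 = 0.8066.
Rearranging, R1 = R2·(1−k)/k = 38.2 × 0.2397 = 9.158 kΩ.

R1 ≈ 9.16 kΩ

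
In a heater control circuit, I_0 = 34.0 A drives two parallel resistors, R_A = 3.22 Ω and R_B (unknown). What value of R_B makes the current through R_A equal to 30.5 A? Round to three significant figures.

R_B ≈ 28.1 Ω

The fraction through R_A equals R_B/(R_A+R_B).
30.5/34.0 = R_B/(R_A + R_B) → R_B = R_A · (0.8971)/(1 − 0.8971) = 3.22 × 8.714 = 28.06 Ω.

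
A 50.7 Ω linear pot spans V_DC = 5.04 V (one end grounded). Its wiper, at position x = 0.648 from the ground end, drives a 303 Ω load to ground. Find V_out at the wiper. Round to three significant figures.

The pot divides into 17.85 Ω above the wiper and 32.85 Ω below.
R_L loads the lower segment: effective lower R = 29.64 Ω.
Then V_out = V_DC · 29.64/(17.85 + 29.64) = 3.146 V.

V_out ≈ 3.15 V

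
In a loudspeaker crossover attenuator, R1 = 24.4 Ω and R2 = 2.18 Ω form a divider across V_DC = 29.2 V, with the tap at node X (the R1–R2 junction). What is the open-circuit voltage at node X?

Open-circuit (no load on X): V_th = V_DC · R2/(R1 + R2) = 29.2 × 2.18/(24.40 + 2.18) = 2.395 V.

V_th ≈ 2.39 V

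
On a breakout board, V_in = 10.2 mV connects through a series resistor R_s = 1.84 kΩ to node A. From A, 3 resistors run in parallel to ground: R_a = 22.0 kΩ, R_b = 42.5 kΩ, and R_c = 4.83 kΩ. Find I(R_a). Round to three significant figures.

I ≈ 0.307 µA

Parallel bank: R_p = 1/(1/22.0 + 1/42.5 + 1/4.83) = 3.623 kΩ.
V_A = 10.2 × 3.623/5.463 = 6.764 mV.
I(R_a) = V_A / R_a = 6.764/22.0 = 0.3075 µA.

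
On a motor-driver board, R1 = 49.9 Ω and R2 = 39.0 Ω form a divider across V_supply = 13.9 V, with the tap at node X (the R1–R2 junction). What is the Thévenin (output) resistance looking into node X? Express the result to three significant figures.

R_th ≈ 21.9 Ω

With V_supply suppressed (replaced by a short), R_th = R1 ‖ R2 = (49.90 × 39.0)/(49.90 + 39.0) = 21.89 Ω.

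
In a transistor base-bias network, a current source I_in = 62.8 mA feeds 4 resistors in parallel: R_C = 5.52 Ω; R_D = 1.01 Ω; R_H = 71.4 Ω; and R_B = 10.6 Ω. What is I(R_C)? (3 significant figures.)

Total conductance ΣG = 1/5.52 + 1/1.01 + 1/71.4 + 1/10.6 = 1.280 (units of 1/Ω).
Current divider: I(R_C) = I_in · G_k/ΣG = 62.8 × (0.1812/1.280) = 62.8 × 0.1416 = 8.891 mA.

I ≈ 8.89 mA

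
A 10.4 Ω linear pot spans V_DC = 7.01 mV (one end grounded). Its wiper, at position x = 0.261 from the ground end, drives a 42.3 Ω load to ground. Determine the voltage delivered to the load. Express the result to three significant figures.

Split the track: R_lower = x·R_p = 2.714 Ω, R_upper = (1−x)·R_p = 7.686 Ω.
Lower segment in parallel with the load: 2.714 ‖ 42.3 = 2.551 Ω.
Then V_out = V_DC · 2.551/(7.686 + 2.551) = 1.747 mV.

V_out ≈ 1.75 mV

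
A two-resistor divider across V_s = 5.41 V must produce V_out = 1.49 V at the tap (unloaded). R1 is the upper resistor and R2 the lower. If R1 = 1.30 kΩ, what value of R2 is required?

R2 ≈ 0.494 kΩ

V_out/V_s = R2/(R1+R2) = 0.2754.
R2 = R1 · 0.2754/(1 − 0.2754) = 0.4941 kΩ.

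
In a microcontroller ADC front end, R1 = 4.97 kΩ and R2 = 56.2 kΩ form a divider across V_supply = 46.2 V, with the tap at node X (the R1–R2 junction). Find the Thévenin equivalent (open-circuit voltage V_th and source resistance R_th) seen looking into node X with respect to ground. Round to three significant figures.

V_th ≈ 42.4 V, R_th ≈ 4.57 kΩ

With X open, the divider is unloaded: V_th = 46.2 × 56.2/61.17 = 42.45 V.
Looking into X with the source shorted: R_th = R1·R2/(R1+R2) = 4.970 × 56.2/61.17 = 4.566 kΩ.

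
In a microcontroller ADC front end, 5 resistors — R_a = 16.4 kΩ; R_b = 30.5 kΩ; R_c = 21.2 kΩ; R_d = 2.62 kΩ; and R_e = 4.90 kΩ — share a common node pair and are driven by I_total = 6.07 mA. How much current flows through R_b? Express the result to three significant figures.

Total conductance ΣG = 1/16.4 + 1/30.5 + 1/21.2 + 1/2.62 + 1/4.90 = 0.7267 (units of 1/kΩ).
R_b takes the fraction G_k/ΣG = 0.03279/0.7267 = 0.04512, so I = 6.07 × 0.04512 = 0.2739 mA.

I ≈ 0.274 mA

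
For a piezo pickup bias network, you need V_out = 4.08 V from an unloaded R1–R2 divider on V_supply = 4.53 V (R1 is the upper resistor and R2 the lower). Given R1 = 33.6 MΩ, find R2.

R2 ≈ 305 MΩ

V_out/V_supply = R2/(R1+R2) = 0.9007.
Rearranging, R2 = R1·k/(1−k) = 33.6 × 9.067 = 304.6 MΩ.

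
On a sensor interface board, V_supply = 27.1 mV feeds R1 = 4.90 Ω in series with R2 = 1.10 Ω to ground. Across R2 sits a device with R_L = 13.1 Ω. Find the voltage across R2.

V_out ≈ 4.65 mV

The load sits in parallel with R2, giving an effective lower resistance R2' = R2·R_L/(R2+R_L) = 1.015 Ω.
Now apply the divider: V_out = 27.1 × 0.1716 = 4.649 mV.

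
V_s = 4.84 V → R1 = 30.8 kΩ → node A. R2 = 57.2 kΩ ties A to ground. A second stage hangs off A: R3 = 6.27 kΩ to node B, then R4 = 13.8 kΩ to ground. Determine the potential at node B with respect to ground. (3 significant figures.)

V_B ≈ 1.08 V

The second stage (R3 + R4 = 20.07 kΩ) loads node A in parallel with R2.
Effective lower resistance at A: R2 ‖ 20.07 = 14.86 kΩ.
First divider: V_A = V_s · 14.86/(30.8 + 14.86) = 1.575 V.
V_B = V_A × 0.6876 = 1.083 V.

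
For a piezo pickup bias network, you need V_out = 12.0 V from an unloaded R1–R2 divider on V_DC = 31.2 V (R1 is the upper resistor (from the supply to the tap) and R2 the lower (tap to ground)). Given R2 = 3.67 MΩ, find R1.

R1 ≈ 5.87 MΩ

The divider ratio is R2/(R1+R2) = 12.0/31.2 = 0.3846.
R1 = R2·(1/k − 1) = 3.67 × 1.600 = 5.872 MΩ.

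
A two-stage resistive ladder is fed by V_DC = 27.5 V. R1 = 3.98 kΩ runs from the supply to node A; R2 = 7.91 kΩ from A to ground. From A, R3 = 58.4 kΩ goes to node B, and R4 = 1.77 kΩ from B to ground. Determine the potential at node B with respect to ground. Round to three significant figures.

V_B ≈ 0.515 V

Looking into the second stage from A: R3 + R4 = 60.17 kΩ appears in parallel with R2.
Effective lower resistance at A: R2 ‖ 60.17 = 6.991 kΩ.
So V_A = 27.5 × 0.6372 = 17.52 V.
V_B = V_A × 0.02942 = 0.5155 V.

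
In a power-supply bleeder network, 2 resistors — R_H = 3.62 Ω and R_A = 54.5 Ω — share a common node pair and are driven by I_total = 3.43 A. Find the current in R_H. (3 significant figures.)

I ≈ 3.22 A

For two parallel branches, I_k = I_total · (other R)/(sum of R).
I(R_H) = 3.43 × 54.5/(3.62 + 54.5) = 3.43 × 0.9377 = 3.216 A.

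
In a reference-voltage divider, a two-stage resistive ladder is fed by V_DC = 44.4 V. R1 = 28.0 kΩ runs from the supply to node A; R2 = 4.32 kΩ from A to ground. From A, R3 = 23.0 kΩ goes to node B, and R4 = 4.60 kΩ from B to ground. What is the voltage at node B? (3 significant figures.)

Node A sees R2 in parallel with the series input of stage 2, R3 + R4 = 27.60 kΩ.
R2 ‖ (R3+R4) = 3.735 kΩ.
So V_A = 44.4 × 0.1177 = 5.226 V.
Then the unloaded second divider: V_B = V_A × R4/(R3+R4) = 5.226 × 0.1667 = 0.8710 V.

V_B ≈ 0.871 V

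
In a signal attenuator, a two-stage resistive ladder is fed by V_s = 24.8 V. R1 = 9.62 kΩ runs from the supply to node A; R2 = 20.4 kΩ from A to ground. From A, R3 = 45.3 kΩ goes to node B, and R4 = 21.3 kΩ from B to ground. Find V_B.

V_B ≈ 4.91 V

Looking into the second stage from A: R3 + R4 = 66.60 kΩ appears in parallel with R2.
R2 ‖ (R3+R4) = 15.62 kΩ.
V_A = 24.8 × 15.62/(9.62 + 15.62) = 15.35 V.
V_B = V_A × 0.3198 = 4.908 V.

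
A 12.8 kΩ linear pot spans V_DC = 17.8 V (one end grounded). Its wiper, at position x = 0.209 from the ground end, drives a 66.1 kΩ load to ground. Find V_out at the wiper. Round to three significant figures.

Lower segment x·R_p = 2.675 kΩ; upper segment (1−x)·R_p = 10.12 kΩ.
Lower segment in parallel with the load: 2.675 ‖ 66.1 = 2.571 kΩ.
V_out = 17.8 × 2.571/(10.12 + 2.571) = 3.605 V.
(Unloaded: V_out = x·V_DC = 3.72 V.)

V_out ≈ 3.60 V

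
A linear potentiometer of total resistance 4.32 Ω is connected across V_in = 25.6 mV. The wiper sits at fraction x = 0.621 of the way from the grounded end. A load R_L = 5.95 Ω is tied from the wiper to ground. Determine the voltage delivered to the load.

Lower segment x·R_p = 2.683 Ω; upper segment (1−x)·R_p = 1.637 Ω.
Lower segment in parallel with the load: 2.683 ‖ 5.95 = 1.849 Ω.
V_out = 25.6 × 1.849/(1.637 + 1.849) = 13.58 mV.

V_out ≈ 13.6 mV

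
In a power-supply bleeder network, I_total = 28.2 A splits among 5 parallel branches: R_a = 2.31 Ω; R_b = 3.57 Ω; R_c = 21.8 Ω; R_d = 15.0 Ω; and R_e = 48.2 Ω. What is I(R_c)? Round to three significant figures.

Total conductance ΣG = 1/2.31 + 1/3.57 + 1/21.8 + 1/15.0 + 1/48.2 = 0.8463 (units of 1/Ω).
Current divider: I(R_c) = I_total · G_k/ΣG = 28.2 × (0.04587/0.8463) = 28.2 × 0.05420 = 1.529 A.

I ≈ 1.53 A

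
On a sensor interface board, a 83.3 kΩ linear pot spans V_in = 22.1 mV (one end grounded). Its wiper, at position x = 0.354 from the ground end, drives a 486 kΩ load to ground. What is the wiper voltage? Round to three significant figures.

V_out ≈ 7.53 mV

The pot divides into 53.81 kΩ above the wiper and 29.49 kΩ below.
(x·R_p) ‖ R_L = 27.80 kΩ.
Then V_out = V_in · 27.80/(53.81 + 27.80) = 7.528 mV.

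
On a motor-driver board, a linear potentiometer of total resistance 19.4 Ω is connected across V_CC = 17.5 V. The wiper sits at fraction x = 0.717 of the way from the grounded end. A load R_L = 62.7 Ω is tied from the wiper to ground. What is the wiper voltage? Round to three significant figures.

V_out ≈ 11.8 V

Split the track: R_lower = x·R_p = 13.91 Ω, R_upper = (1−x)·R_p = 5.490 Ω.
R_L loads the lower segment: effective lower R = 11.38 Ω.
Then V_out = V_CC · 11.38/(5.490 + 11.38) = 11.81 V.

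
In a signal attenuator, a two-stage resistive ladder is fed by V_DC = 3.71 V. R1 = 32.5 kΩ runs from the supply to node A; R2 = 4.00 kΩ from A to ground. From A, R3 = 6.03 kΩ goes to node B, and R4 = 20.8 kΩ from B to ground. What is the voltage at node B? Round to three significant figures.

V_B ≈ 0.278 V

Node A sees R2 in parallel with the series input of stage 2, R3 + R4 = 26.83 kΩ.
R2 ‖ (R3+R4) = 3.481 kΩ.
So V_A = 3.71 × 0.09675 = 0.3589 V.
Then the unloaded second divider: V_B = V_A × R4/(R3+R4) = 0.3589 × 0.7753 = 0.2783 V.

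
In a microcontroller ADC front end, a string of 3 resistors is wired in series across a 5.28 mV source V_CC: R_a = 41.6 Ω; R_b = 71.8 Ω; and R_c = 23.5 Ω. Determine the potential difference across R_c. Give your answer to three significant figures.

ΣR = 41.6 + 71.8 + 23.5 = 136.9 Ω.
V = V_CC · R/ΣR = 5.28 × 0.1717 = 0.9064 mV.

V ≈ 0.906 mV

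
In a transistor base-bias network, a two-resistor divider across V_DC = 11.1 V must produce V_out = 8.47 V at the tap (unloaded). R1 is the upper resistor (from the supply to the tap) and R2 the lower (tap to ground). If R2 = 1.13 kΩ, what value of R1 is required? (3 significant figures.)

V_out/V_DC = R2/(R1+R2) = 0.7631.
R1 = R2·(1/k − 1) = 1.13 × 0.3105 = 0.3509 kΩ.

R1 ≈ 0.351 kΩ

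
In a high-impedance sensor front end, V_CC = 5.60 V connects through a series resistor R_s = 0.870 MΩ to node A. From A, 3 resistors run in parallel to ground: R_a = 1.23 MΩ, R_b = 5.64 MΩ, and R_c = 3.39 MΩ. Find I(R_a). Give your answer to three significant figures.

I ≈ 2.15 µA

Equivalent of the parallel group: R_p = 0.7780 MΩ.
Node voltage V_A = V_CC · R_p/(R_s + R_p) = 5.60 × 0.4721 = 2.644 V.
I(R_a) = V_A / R_a = 2.644/1.23 = 2.149 µA.
(Check via current divider: I_total = 3.398 µA; share G_k/ΣG = 0.6325 → same result.)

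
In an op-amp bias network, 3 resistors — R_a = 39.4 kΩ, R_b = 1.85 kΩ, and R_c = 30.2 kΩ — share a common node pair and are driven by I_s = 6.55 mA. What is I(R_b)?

I ≈ 5.91 mA

Conductances: ΣG = 1/39.4 + 1/1.85 + 1/30.2 = 0.5990 (1/kΩ).
R_b takes the fraction G_k/ΣG = 0.5405/0.5990 = 0.9024, so I = 6.55 × 0.9024 = 5.910 mA.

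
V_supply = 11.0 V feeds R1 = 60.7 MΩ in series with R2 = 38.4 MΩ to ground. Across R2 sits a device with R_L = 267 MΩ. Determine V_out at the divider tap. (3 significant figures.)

V_out ≈ 3.92 V

The load sits in parallel with R2, giving an effective lower resistance R2' = R2·R_L/(R2+R_L) = 33.57 MΩ.
Now apply the divider: V_out = 11.0 × 0.3561 = 3.917 V.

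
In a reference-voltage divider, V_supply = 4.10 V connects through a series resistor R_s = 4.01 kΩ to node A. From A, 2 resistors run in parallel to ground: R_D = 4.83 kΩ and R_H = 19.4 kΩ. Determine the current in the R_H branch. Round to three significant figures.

I ≈ 0.104 mA

Equivalent of the parallel group: R_p = 3.867 kΩ.
V_A by voltage divider: V_A = 4.10 × 3.867/(4.01 + 3.867) = 2.013 V.
Branch current I = V_A/R_H = 2.013/19.4 = 0.1038 mA.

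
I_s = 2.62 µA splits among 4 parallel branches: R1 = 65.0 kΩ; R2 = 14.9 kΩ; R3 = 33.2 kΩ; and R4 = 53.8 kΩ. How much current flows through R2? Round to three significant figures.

I ≈ 1.34 µA

ΣG = 1/65.0 + 1/14.9 + 1/33.2 + 1/53.8 = 0.1312.
By the current-divider rule, I = I_s · G_k/ΣG = 2.62 × 0.5115 = 1.340 µA.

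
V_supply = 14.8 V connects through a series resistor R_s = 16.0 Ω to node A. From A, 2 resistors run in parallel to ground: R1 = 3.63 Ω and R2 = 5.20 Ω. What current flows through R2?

Parallel bank: R_p = 1/(1/3.63 + 1/5.20) = 2.138 Ω.
Node voltage V_A = V_supply · R_p/(R_s + R_p) = 14.8 × 0.1179 = 1.744 V.
Branch current I = V_A/R2 = 1.744/5.20 = 0.3354 A.
(Check via current divider: I_total = 0.8160 A; share G_k/ΣG = 0.4111 → same result.)

I ≈ 0.335 A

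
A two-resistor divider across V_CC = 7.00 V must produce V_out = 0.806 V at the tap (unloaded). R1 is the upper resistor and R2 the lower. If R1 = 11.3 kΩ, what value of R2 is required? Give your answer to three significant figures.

The divider ratio is R2/(R1+R2) = 0.806/7.00 = 0.1151.
So R2 = R1 · V_out/(V_CC − V_out) = 11.3 × 0.806/(7.00 − 0.806) = 11.3 × 0.1301 = 1.470 kΩ.

R2 ≈ 1.47 kΩ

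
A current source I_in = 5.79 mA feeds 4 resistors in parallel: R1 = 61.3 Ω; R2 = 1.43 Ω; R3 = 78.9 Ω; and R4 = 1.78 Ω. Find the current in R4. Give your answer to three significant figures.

Conductances: ΣG = 1/61.3 + 1/1.43 + 1/78.9 + 1/1.78 = 1.290 (1/Ω).
R4 takes the fraction G_k/ΣG = 0.5618/1.290 = 0.4355, so I = 5.79 × 0.4355 = 2.521 mA.

I ≈ 2.52 mA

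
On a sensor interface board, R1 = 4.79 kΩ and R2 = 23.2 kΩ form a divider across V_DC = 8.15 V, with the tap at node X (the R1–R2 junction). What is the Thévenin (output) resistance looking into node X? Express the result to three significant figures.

Looking into X with the source shorted: R_th = R1·R2/(R1+R2) = 4.790 × 23.2/27.99 = 3.970 kΩ.

R_th ≈ 3.97 kΩ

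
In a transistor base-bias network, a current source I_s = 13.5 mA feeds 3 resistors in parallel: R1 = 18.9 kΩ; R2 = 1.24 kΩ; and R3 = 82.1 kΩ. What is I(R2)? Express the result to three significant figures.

I ≈ 12.5 mA

ΣG = 1/18.9 + 1/1.24 + 1/82.1 = 0.8715.
Current divider: I(R2) = I_s · G_k/ΣG = 13.5 × (0.8065/0.8715) = 13.5 × 0.9253 = 12.49 mA.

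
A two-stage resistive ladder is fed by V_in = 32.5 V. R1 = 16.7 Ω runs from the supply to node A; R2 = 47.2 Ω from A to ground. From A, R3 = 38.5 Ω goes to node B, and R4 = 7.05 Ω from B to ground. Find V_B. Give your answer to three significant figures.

Node A sees R2 in parallel with the series input of stage 2, R3 + R4 = 45.55 Ω.
R2 ‖ (R3+R4) = 23.18 Ω.
So V_A = 32.5 × 0.5812 = 18.89 V.
Stage 2 is unloaded, so V_B = V_A · R4/(R3+R4) = 18.89 × 7.05/45.55 = 2.924 V.

V_B ≈ 2.92 V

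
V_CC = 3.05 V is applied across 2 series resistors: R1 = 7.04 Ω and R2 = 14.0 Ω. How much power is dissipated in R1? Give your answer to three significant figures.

The common current is I = 3.05/21.04 = 0.1450 A.
P(R1) = I²·R1 = (0.1450)² × 7.04 = 0.1479 W.

P ≈ 0.148 W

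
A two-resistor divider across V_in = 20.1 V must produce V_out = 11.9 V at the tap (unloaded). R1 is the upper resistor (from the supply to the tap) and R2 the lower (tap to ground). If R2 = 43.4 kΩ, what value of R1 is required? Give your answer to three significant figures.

The divider ratio is R2/(R1+R2) = 11.9/20.1 = 0.5920.
R1 = R2·(1/k − 1) = 43.4 × 0.6891 = 29.91 kΩ.

R1 ≈ 29.9 kΩ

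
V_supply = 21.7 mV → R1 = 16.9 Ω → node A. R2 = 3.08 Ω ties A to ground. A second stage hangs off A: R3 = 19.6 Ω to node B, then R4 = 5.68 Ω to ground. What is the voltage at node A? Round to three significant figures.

Node A sees R2 in parallel with the series input of stage 2, R3 + R4 = 25.28 Ω.
Effective lower resistance at A: R2 ‖ 25.28 = 2.746 Ω.
So V_A = 21.7 × 0.1398 = 3.033 mV.

V_A ≈ 3.03 mV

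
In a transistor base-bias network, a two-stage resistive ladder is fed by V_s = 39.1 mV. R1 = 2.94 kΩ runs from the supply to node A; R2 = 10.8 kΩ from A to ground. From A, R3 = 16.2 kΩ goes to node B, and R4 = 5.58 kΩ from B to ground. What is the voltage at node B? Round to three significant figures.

Looking into the second stage from A: R3 + R4 = 21.78 kΩ appears in parallel with R2.
Effective lower resistance at A: R2 ‖ 21.78 = 7.220 kΩ.
First divider: V_A = V_s · 7.220/(2.94 + 7.220) = 27.79 mV.
Stage 2 is unloaded, so V_B = V_A · R4/(R3+R4) = 27.79 × 5.58/21.78 = 7.119 mV.

V_B ≈ 7.12 mV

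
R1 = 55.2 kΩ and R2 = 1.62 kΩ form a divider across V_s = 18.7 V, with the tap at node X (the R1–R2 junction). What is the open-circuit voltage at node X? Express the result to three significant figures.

With X open, the divider is unloaded: V_th = 18.7 × 1.62/56.82 = 0.5332 V.

V_th ≈ 0.533 V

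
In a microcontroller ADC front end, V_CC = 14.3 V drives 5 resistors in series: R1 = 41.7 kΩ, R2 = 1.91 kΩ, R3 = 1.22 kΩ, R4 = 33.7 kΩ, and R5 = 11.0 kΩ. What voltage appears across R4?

Series total: ΣR = 41.7 + 1.91 + 1.22 + 33.7 + 11.0 = 89.53 kΩ.
Voltage divider: V = V_CC · (33.70 / 89.53) = 14.3 × 0.3764 = 5.383 V.

V ≈ 5.38 V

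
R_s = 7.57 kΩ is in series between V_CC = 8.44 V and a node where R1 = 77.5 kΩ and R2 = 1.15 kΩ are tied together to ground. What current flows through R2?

I ≈ 0.956 mA

Equivalent of the parallel group: R_p = 1.133 kΩ.
V_A by voltage divider: V_A = 8.44 × 1.133/(7.57 + 1.133) = 1.099 V.
Branch current I = V_A/R2 = 1.099/1.15 = 0.9556 mA.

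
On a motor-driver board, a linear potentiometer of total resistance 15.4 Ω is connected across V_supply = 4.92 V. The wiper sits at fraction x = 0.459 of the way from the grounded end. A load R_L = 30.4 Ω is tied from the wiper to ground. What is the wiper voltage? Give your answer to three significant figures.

V_out ≈ 2.01 V

Lower segment x·R_p = 7.069 Ω; upper segment (1−x)·R_p = 8.331 Ω.
(x·R_p) ‖ R_L = 5.735 Ω.
Then V_out = V_supply · 5.735/(8.331 + 5.735) = 2.006 V.
(Unloaded: V_out = x·V_supply = 2.26 V.)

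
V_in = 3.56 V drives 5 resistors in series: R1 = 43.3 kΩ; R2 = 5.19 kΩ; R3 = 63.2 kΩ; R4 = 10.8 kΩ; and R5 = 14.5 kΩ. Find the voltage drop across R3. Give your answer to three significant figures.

V ≈ 1.64 V

Series total: ΣR = 43.3 + 5.19 + 63.2 + 10.8 + 14.5 = 137.0 kΩ.
By the voltage-divider rule, V = 3.56 × 63.20/137.0 = 1.642 V.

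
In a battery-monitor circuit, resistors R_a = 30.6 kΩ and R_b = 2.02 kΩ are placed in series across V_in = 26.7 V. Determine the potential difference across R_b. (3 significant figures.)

V ≈ 1.65 V

Total series resistance ΣR = 30.6 + 2.02 = 32.62 kΩ.
Voltage divider: V = V_in · (2.020 / 32.62) = 26.7 × 0.06193 = 1.653 V.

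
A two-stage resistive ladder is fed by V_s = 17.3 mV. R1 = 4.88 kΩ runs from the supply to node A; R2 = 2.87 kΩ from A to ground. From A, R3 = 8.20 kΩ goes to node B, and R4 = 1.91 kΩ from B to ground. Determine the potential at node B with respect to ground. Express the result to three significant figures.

Node A sees R2 in parallel with the series input of stage 2, R3 + R4 = 10.11 kΩ.
Effective lower resistance at A: R2 ‖ 10.11 = 2.235 kΩ.
So V_A = 17.3 × 0.3142 = 5.435 mV.
Stage 2 is unloaded, so V_B = V_A · R4/(R3+R4) = 5.435 × 1.91/10.11 = 1.027 mV.

V_B ≈ 1.03 mV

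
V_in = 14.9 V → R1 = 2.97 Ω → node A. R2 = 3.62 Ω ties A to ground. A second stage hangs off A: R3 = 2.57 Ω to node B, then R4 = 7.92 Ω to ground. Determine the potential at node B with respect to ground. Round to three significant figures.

V_B ≈ 5.35 V

Node A sees R2 in parallel with the series input of stage 2, R3 + R4 = 10.49 Ω.
Effective lower resistance at A: R2 ‖ 10.49 = 2.691 Ω.
V_A = 14.9 × 2.691/(2.97 + 2.691) = 7.083 V.
V_B = V_A × 0.7550 = 5.348 V.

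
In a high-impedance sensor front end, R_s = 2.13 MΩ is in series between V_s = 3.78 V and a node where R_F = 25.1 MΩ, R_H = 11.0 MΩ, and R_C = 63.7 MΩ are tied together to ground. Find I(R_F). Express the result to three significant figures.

I ≈ 0.115 µA

Combine the parallel branches: R_p = (1/25.1 + 1/11.0 + 1/63.7)⁻¹ = 6.828 MΩ.
Node voltage V_A = V_s · R_p/(R_s + R_p) = 3.78 × 0.7622 = 2.881 V.
I(R_F) = V_A / R_F = 2.881/25.1 = 0.1148 µA.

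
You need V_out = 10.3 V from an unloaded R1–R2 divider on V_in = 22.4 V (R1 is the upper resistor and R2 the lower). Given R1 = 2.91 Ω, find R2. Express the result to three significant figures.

Required fraction k = V_out/V_in = 0.4598.
R2 = R1 · 0.4598/(1 − 0.4598) = 2.477 Ω.

R2 ≈ 2.48 Ω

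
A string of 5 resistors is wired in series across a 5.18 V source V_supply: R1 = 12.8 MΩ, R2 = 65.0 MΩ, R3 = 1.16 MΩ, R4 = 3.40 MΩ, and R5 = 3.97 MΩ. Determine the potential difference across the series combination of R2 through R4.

ΣR = 12.8 + 65.0 + 1.16 + 3.40 + 3.97 = 86.33 MΩ.
R_{R2..R4} = 65.0 + 1.16 + 3.40 = 69.56 MΩ.
By the voltage-divider rule, V = 5.18 × 69.56/86.33 = 4.174 V.

V ≈ 4.17 V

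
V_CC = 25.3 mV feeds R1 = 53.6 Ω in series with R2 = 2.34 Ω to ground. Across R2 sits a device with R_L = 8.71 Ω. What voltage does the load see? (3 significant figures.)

V_out ≈ 0.842 mV

R2 ‖ R_L = (2.34 × 8.71)/(2.34 + 8.71) = 1.844 Ω.
Then V_out = V_CC · R2'/(R1 + R2') = 25.3 × 1.844/55.44 = 0.8417 mV.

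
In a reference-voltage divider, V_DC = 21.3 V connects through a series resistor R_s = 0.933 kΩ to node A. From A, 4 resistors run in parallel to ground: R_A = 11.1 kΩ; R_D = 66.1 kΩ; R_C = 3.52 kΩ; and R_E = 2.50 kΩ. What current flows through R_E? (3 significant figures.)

Combine the parallel branches: R_p = (1/11.1 + 1/66.1 + 1/3.52 + 1/2.50)⁻¹ = 1.267 kΩ.
V_A by voltage divider: V_A = 21.3 × 1.267/(0.933 + 1.267) = 12.27 V.
I(R_E) = V_A / R_E = 12.27/2.50 = 4.907 mA.
(Check via current divider: I_total = 9.682 mA; share G_k/ΣG = 0.5068 → same result.)

I ≈ 4.91 mA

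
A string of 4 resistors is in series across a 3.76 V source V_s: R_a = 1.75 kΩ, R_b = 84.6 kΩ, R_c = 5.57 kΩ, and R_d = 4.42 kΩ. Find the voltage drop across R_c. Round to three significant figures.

Total series resistance ΣR = 1.75 + 84.6 + 5.57 + 4.42 = 96.34 kΩ.
Voltage divider: V = V_s · (5.570 / 96.34) = 3.76 × 0.05782 = 0.2174 V.

V ≈ 0.217 V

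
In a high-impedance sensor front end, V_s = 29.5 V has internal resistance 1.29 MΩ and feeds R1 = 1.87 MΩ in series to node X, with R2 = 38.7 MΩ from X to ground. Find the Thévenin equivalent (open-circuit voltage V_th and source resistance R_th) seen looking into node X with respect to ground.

V_th ≈ 27.3 V, R_th ≈ 2.92 MΩ

R1' = 1.29 + 1.87 = 3.160 MΩ (source resistance + R1).
Open-circuit (no load on X): V_th = V_s · R2/(R1' + R2) = 29.5 × 38.7/(3.160 + 38.7) = 27.27 V.
With V_s suppressed (replaced by a short), R_th = R1' ‖ R2 = (3.160 × 38.7)/(3.160 + 38.7) = 2.921 MΩ.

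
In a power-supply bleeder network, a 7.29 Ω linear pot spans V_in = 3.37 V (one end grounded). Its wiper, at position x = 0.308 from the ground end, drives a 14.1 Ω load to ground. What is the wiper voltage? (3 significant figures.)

The pot divides into 5.045 Ω above the wiper and 2.245 Ω below.
R_L loads the lower segment: effective lower R = 1.937 Ω.
Loaded-divider output: V_out = 3.37 × 0.2774 = 0.9349 V.
(Unloaded: V_out = x·V_in = 1.04 V.)

V_out ≈ 0.935 V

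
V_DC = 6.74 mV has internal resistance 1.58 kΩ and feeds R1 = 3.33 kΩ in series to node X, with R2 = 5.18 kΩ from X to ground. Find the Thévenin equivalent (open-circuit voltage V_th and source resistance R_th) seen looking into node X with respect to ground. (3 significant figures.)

V_th ≈ 3.46 mV, R_th ≈ 2.52 kΩ

R1' = 1.58 + 3.33 = 4.910 kΩ (source resistance + R1).
Open-circuit (no load on X): V_th = V_DC · R2/(R1' + R2) = 6.74 × 5.18/(4.910 + 5.18) = 3.460 mV.
Looking into X with the source shorted: R_th = R1'·R2/(R1'+R2) = 4.910 × 5.18/10.09 = 2.521 kΩ.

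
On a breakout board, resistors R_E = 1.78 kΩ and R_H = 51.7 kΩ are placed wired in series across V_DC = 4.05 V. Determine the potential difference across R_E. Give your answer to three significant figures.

ΣR = 1.78 + 51.7 = 53.48 kΩ.
V = V_DC · R/ΣR = 4.05 × 0.03328 = 0.1348 V.

V ≈ 0.135 V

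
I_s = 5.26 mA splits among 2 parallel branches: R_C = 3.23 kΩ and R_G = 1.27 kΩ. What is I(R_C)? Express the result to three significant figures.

I ≈ 1.48 mA

Two-branch current divider: I_k = I_s · R_other/(R_1 + R_2).
So I = 5.26 × 1.27/4.500 = 1.484 mA.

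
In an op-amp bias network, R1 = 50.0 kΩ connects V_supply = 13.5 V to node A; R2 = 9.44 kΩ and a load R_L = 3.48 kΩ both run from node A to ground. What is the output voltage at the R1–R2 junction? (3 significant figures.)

First combine the lower leg with the load: R2 ‖ R_L = 2.543 kΩ.
Voltage divider with the loaded lower leg: V_out = 13.5 × 2.543/(50.0 + 2.543) = 13.5 × 0.04839 = 0.6533 V.
(Unloaded it would be 2.14 V; the load pulls it down.)

V_out ≈ 0.653 V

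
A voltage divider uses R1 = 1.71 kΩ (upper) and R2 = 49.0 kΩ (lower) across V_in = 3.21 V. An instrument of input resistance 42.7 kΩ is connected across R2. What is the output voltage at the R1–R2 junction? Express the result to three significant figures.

V_out ≈ 2.99 V

R2 ‖ R_L = (49.0 × 42.7)/(49.0 + 42.7) = 22.82 kΩ.
Then V_out = V_in · R2'/(R1 + R2') = 3.21 × 22.82/24.53 = 2.986 V.
(Unloaded it would be 3.10 V; the load pulls it down.)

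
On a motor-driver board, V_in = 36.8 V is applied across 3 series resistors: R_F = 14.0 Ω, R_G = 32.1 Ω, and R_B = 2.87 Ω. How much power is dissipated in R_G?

Series current I = V_in/ΣR = 36.8/48.97 = 0.7515 A.
V(R_G) = I·R = 24.12 V; P = V·I = 24.12 × 0.7515 = 18.13 W.

P ≈ 18.1 W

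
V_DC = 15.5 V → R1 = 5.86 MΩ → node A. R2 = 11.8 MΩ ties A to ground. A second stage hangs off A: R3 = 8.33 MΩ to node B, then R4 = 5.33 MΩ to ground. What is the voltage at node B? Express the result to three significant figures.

Looking into the second stage from A: R3 + R4 = 13.66 MΩ appears in parallel with R2.
Effective lower resistance at A: R2 ‖ 13.66 = 6.331 MΩ.
V_A = 15.5 × 6.331/(5.86 + 6.331) = 8.049 V.
Then the unloaded second divider: V_B = V_A × R4/(R3+R4) = 8.049 × 0.3902 = 3.141 V.

V_B ≈ 3.14 V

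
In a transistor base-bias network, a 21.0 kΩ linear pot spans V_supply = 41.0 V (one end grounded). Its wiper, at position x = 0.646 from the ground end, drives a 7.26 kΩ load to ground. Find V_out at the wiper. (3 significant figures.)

V_out ≈ 15.9 V

Lower segment x·R_p = 13.57 kΩ; upper segment (1−x)·R_p = 7.434 kΩ.
Lower segment in parallel with the load: 13.57 ‖ 7.26 = 4.729 kΩ.
V_out = 41.0 × 4.729/(7.434 + 4.729) = 15.94 V.
(Unloaded: V_out = x·V_supply = 26.5 V.)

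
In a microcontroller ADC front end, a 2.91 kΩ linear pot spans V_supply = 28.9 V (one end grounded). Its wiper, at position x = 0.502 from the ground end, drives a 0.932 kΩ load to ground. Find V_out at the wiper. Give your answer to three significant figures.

Lower segment x·R_p = 1.461 kΩ; upper segment (1−x)·R_p = 1.449 kΩ.
(x·R_p) ‖ R_L = 0.5690 kΩ.
V_out = 28.9 × 0.5690/(1.449 + 0.5690) = 8.148 V.
(Unloaded: V_out = x·V_supply = 14.5 V.)

V_out ≈ 8.15 V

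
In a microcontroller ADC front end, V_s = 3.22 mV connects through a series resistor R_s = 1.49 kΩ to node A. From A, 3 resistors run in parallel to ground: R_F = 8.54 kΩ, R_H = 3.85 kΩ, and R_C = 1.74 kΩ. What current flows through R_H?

I ≈ 0.346 µA

Equivalent of the parallel group: R_p = 1.051 kΩ.
Node voltage V_A = V_s · R_p/(R_s + R_p) = 3.22 × 0.4136 = 1.332 mV.
I(R_H) = V_A / R_H = 1.332/3.85 = 0.3459 µA.
(Equivalently: I_total = 1.267 µA, then current-divider fraction G_k/ΣG = 0.2730.)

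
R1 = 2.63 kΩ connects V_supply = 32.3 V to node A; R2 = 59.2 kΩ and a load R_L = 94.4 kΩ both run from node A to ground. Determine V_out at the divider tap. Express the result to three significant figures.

V_out ≈ 30.1 V

The load sits in parallel with R2, giving an effective lower resistance R2' = R2·R_L/(R2+R_L) = 36.38 kΩ.
Then V_out = V_supply · R2'/(R1 + R2') = 32.3 × 36.38/39.01 = 30.12 V.
(Unloaded it would be 30.9 V; the load pulls it down.)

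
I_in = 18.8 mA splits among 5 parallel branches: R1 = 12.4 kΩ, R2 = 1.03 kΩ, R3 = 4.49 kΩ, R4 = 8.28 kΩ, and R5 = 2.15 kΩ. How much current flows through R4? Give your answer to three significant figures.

I ≈ 1.22 mA

ΣG = 1/12.4 + 1/1.03 + 1/4.49 + 1/8.28 + 1/2.15 = 1.860.
R4 takes the fraction G_k/ΣG = 0.1208/1.860 = 0.06493, so I = 18.8 × 0.06493 = 1.221 mA.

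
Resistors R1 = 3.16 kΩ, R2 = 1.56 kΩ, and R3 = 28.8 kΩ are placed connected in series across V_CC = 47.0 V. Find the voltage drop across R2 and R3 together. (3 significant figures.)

Total series resistance ΣR = 3.16 + 1.56 + 28.8 = 33.52 kΩ.
R_{R2..R3} = 1.56 + 28.8 = 30.36 kΩ.
By the voltage-divider rule, V = 47.0 × 30.36/33.52 = 42.57 V.

V ≈ 42.6 V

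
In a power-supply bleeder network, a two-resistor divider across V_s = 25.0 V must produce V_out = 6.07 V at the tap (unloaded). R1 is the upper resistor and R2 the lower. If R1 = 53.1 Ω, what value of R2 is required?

R2 ≈ 17.0 Ω

V_out/V_s = R2/(R1+R2) = 0.2428.
Rearranging, R2 = R1·k/(1−k) = 53.1 × 0.3207 = 17.03 Ω.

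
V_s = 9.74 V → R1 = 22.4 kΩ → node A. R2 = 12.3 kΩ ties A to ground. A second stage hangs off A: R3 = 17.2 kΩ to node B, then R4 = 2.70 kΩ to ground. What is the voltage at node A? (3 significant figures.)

The second stage (R3 + R4 = 19.90 kΩ) loads node A in parallel with R2.
R2 ‖ (R3+R4) = 7.602 kΩ.
V_A = 9.74 × 7.602/(22.4 + 7.602) = 2.468 V.

V_A ≈ 2.47 V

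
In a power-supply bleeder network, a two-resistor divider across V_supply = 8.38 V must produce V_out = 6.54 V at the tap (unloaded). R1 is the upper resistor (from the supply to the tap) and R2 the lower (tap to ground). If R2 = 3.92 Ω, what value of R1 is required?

Required fraction k = V_out/V_supply = 0.7804.
Rearranging, R1 = R2·(1−k)/k = 3.92 × 0.2813 = 1.103 Ω.

R1 ≈ 1.10 Ω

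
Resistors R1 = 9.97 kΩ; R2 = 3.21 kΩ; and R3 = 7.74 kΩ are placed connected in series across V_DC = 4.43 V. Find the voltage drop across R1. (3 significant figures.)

Total series resistance ΣR = 9.97 + 3.21 + 7.74 = 20.92 kΩ.
By the voltage-divider rule, V = 4.43 × 9.970/20.92 = 2.111 V.

V ≈ 2.11 V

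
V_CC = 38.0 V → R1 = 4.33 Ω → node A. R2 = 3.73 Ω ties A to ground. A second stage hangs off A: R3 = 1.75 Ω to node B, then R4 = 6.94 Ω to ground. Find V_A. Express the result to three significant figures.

V_A ≈ 14.3 V

Looking into the second stage from A: R3 + R4 = 8.690 Ω appears in parallel with R2.
R2 ‖ (R3+R4) = 2.610 Ω.
First divider: V_A = V_CC · 2.610/(4.33 + 2.610) = 14.29 V.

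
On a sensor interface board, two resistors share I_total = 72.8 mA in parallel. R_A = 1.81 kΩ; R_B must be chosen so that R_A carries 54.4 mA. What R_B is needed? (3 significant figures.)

The fraction through R_A equals R_B/(R_A+R_B).
54.4/72.8 = R_B/(R_A + R_B) → R_B = R_A · (0.7473)/(1 − 0.7473) = 1.81 × 2.957 = 5.351 kΩ.

R_B ≈ 5.35 kΩ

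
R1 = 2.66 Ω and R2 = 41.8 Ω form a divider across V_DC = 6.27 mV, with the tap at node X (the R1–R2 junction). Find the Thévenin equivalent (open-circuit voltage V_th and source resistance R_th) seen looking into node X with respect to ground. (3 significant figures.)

V_th is the unloaded tap voltage: V_DC · R2/(R1+R2) = 6.27 × 0.9402 = 5.895 mV.
Zeroing V_DC shorts the top of R1 to ground, so R_th = R1 ‖ R2 = 2.501 Ω.

V_th ≈ 5.89 mV, R_th ≈ 2.50 Ω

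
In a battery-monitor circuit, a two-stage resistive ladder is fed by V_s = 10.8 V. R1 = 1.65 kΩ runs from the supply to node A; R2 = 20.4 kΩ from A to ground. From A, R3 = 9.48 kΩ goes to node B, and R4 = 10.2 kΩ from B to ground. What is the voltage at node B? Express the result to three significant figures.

V_B ≈ 4.81 V

Looking into the second stage from A: R3 + R4 = 19.68 kΩ appears in parallel with R2.
Effective lower resistance at A: R2 ‖ 19.68 = 10.02 kΩ.
So V_A = 10.8 × 0.8586 = 9.273 V.
Then the unloaded second divider: V_B = V_A × R4/(R3+R4) = 9.273 × 0.5183 = 4.806 V.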